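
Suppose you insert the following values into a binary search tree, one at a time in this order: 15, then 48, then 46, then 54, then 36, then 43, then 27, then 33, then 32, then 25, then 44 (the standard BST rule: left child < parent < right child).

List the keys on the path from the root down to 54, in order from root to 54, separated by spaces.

Insert 15: tree is empty, so 15 becomes the root.
Insert 48: 48 > 15 → go right. Place as right child of 15.
Insert 46: 46 > 15 → go right; 46 < 48 → go left. Place as left child of 48.
Insert 54: 54 > 15 → go right; 54 > 48 → go right. Place as right child of 48.
Insert 36: 36 > 15 → go right; 36 < 48 → go left; 36 < 46 → go left. Place as left child of 46.
Insert 43: 43 > 15 → go right; 43 < 48 → go left; 43 < 46 → go left; 43 > 36 → go right. Place as right child of 36.
Insert 27: 27 > 15 → go right; 27 < 48 → go left; 27 < 46 → go left; 27 < 36 → go left. Place as left child of 36.
Insert 33: 33 > 15 → go right; 33 < 48 → go left; 33 < 46 → go left; 33 < 36 → go left; 33 > 27 → go right. Place as right child of 27.
Insert 32: 32 > 15 → go right; 32 < 48 → go left; 32 < 46 → go left; 32 < 36 → go left; 32 > 27 → go right; 32 < 33 → go left. Place as left child of 33.
Insert 25: 25 > 15 → go right; 25 < 48 → go left; 25 < 46 → go left; 25 < 36 → go left; 25 < 27 → go left. Place as left child of 27.
Insert 44: 44 > 15 → go right; 44 < 48 → go left; 44 < 46 → go left; 44 > 36 → go right; 44 > 43 → go right. Place as right child of 43.

15 48 54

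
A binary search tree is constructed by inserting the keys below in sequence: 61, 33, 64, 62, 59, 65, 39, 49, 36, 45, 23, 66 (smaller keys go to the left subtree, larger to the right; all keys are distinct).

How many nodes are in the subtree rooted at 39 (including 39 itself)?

Insert 61: tree is empty, so 61 becomes the root.
Insert 33: 33 < 61 → go left. Place as left child of 61.
Insert 64: 64 > 61 → go right. Place as right child of 61.
Insert 62: 62 > 61 → go right; 62 < 64 → go left. Place as left child of 64.
Insert 59: 59 < 61 → go left; 59 > 33 → go right. Place as right child of 33.
Insert 65: 65 > 61 → go right; 65 > 64 → go right. Place as right child of 64.
Insert 39: 39 < 61 → go left; 39 > 33 → go right; 39 < 59 → go left. Place as left child of 59.
Insert 49: 49 < 61 → go left; 49 > 33 → go right; 49 < 59 → go left; 49 > 39 → go right. Place as right child of 39.
Insert 36: 36 < 61 → go left; 36 > 33 → go right; 36 < 59 → go left; 36 < 39 → go left. Place as left child of 39.
Insert 45: 45 < 61 → go left; 45 > 33 → go right; 45 < 59 → go left; 45 > 39 → go right; 45 < 49 → go left. Place as left child of 49.
Insert 23: 23 < 61 → go left; 23 < 33 → go left. Place as left child of 33.
Insert 66: 66 > 61 → go right; 66 > 64 → go right; 66 > 65 → go right. Place as right child of 65.

Subtree rooted at 39 contains: 39, 36, 49, 45 — 4 nodes.

4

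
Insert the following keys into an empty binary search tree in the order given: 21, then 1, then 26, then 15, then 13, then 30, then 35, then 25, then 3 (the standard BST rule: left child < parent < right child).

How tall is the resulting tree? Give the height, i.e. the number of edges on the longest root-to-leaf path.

4

21: root
1: left child of 21 (depth 1)
26: right child of 21 (depth 1)
15: right child of 1 (depth 2)
13: left child of 15 (depth 3)
30: right child of 26 (depth 2)
35: right child of 30 (depth 3)
25: left child of 26 (depth 2)
3: left child of 13 (depth 4)

The deepest node is 3 at depth 4.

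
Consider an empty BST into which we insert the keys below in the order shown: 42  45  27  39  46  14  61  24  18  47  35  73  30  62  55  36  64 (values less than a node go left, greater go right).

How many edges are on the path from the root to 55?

5

Insert 42: tree is empty, so 42 becomes the root.
Insert 45: 45 > 42 → go right. Place as right child of 42.
Insert 27: 27 < 42 → go left. Place as left child of 42.
Insert 39: 39 < 42 → go left; 39 > 27 → go right. Place as right child of 27.
Insert 46: 46 > 42 → go right; 46 > 45 → go right. Place as right child of 45.
Insert 14: 14 < 42 → go left; 14 < 27 → go left. Place as left child of 27.
Insert 61: 61 > 42 → go right; 61 > 45 → go right; 61 > 46 → go right. Place as right child of 46.
Insert 24: 24 < 42 → go left; 24 < 27 → go left; 24 > 14 → go right. Place as right child of 14.
Insert 18: 18 < 42 → go left; 18 < 27 → go left; 18 > 14 → go right; 18 < 24 → go left. Place as left child of 24.
Insert 47: 47 > 42 → go right; 47 > 45 → go right; 47 > 46 → go right; 47 < 61 → go left. Place as left child of 61.
Insert 35: 35 < 42 → go left; 35 > 27 → go right; 35 < 39 → go left. Place as left child of 39.
Insert 73: 73 > 42 → go right; 73 > 45 → go right; 73 > 46 → go right; 73 > 61 → go right. Place as right child of 61.
Insert 30: 30 < 42 → go left; 30 > 27 → go right; 30 < 39 → go left; 30 < 35 → go left. Place as left child of 35.
Insert 62: 62 > 42 → go right; 62 > 45 → go right; 62 > 46 → go right; 62 > 61 → go right; 62 < 73 → go left. Place as left child of 73.
Insert 55: 55 > 42 → go right; 55 > 45 → go right; 55 > 46 → go right; 55 < 61 → go left; 55 > 47 → go right. Place as right child of 47.
Insert 36: 36 < 42 → go left; 36 > 27 → go right; 36 < 39 → go left; 36 > 35 → go right. Place as right child of 35.
Insert 64: 64 > 42 → go right; 64 > 45 → go right; 64 > 46 → go right; 64 > 61 → go right; 64 < 73 → go left; 64 > 62 → go right. Place as right child of 62.

Path to 55: 42 → 45 → 46 → 61 → 47 → 55, which is 5 edges.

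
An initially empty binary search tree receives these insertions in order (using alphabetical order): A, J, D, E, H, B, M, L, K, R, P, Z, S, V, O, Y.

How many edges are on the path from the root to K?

4

Resulting structure (node: left, right):
  A: L=–, R=J
  J: L=D, R=M
  D: L=B, R=E
  E: L=–, R=H
  H: L=–, R=–
  B: L=–, R=–
  M: L=L, R=R
  L: L=K, R=–
  K: L=–, R=–
  R: L=P, R=Z
  P: L=O, R=–
  Z: L=S, R=–
  S: L=–, R=V
  V: L=–, R=Y
  O: L=–, R=–
  Y: L=–, R=–

Path to K: A → J → M → L → K, which is 4 edges.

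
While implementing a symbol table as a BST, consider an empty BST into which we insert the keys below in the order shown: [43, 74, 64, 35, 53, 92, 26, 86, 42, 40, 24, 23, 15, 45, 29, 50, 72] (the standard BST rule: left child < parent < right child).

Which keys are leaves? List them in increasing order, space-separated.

15 29 40 50 72 86

Insert 43: tree is empty, so 43 becomes the root.
Insert 74: 74 > 43 → go right. Place as right child of 43.
Insert 64: 64 > 43 → go right; 64 < 74 → go left. Place as left child of 74.
Insert 35: 35 < 43 → go left. Place as left child of 43.
Insert 53: 53 > 43 → go right; 53 < 74 → go left; 53 < 64 → go left. Place as left child of 64.
Insert 92: 92 > 43 → go right; 92 > 74 → go right. Place as right child of 74.
Insert 26: 26 < 43 → go left; 26 < 35 → go left. Place as left child of 35.
Insert 86: 86 > 43 → go right; 86 > 74 → go right; 86 < 92 → go left. Place as left child of 92.
Insert 42: 42 < 43 → go left; 42 > 35 → go right. Place as right child of 35.
Insert 40: 40 < 43 → go left; 40 > 35 → go right; 40 < 42 → go left. Place as left child of 42.
Insert 24: 24 < 43 → go left; 24 < 35 → go left; 24 < 26 → go left. Place as left child of 26.
Insert 23: 23 < 43 → go left; 23 < 35 → go left; 23 < 26 → go left; 23 < 24 → go left. Place as left child of 24.
Insert 15: 15 < 43 → go left; 15 < 35 → go left; 15 < 26 → go left; 15 < 24 → go left; 15 < 23 → go left. Place as left child of 23.
Insert 45: 45 > 43 → go right; 45 < 74 → go left; 45 < 64 → go left; 45 < 53 → go left. Place as left child of 53.
Insert 29: 29 < 43 → go left; 29 < 35 → go left; 29 > 26 → go right. Place as right child of 26.
Insert 50: 50 > 43 → go right; 50 < 74 → go left; 50 < 64 → go left; 50 < 53 → go left; 50 > 45 → go right. Place as right child of 45.
Insert 72: 72 > 43 → go right; 72 < 74 → go left; 72 > 64 → go right. Place as right child of 64.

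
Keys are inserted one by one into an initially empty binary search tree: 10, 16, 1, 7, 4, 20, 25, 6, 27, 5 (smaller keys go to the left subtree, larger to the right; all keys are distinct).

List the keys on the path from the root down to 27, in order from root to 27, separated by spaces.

Resulting structure (node: left, right):
  10: L=1, R=16
  16: L=–, R=20
  1: L=–, R=7
  7: L=4, R=–
  4: L=–, R=6
  20: L=–, R=25
  25: L=–, R=27
  6: L=5, R=–
  27: L=–, R=–
  5: L=–, R=–

10 16 20 25 27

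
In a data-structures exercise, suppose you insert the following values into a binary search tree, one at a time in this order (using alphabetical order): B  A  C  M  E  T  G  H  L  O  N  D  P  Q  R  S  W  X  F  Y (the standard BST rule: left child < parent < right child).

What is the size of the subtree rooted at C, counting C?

B: root
A: left child of B (depth 1)
C: right child of B (depth 1)
M: right child of C (depth 2)
E: left child of M (depth 3)
T: right child of M (depth 3)
G: right child of E (depth 4)
H: right child of G (depth 5)
L: right child of H (depth 6)
O: left child of T (depth 4)
N: left child of O (depth 5)
D: left child of E (depth 4)
P: right child of O (depth 5)
Q: right child of P (depth 6)
R: right child of Q (depth 7)
S: right child of R (depth 8)
W: right child of T (depth 4)
X: right child of W (depth 5)
F: left child of G (depth 5)
Y: right child of X (depth 6)

Subtree rooted at C contains: C, M, E, D, G, F, H, L, T, O, N, P, Q, R, S, W, X, Y — 18 nodes.

18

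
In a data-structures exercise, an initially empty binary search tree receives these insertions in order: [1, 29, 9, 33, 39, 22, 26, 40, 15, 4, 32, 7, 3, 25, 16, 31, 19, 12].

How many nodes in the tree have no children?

Insert 1: tree is empty, so 1 becomes the root.
Insert 29: 29 > 1 → go right. Place as right child of 1.
Insert 9: 9 > 1 → go right; 9 < 29 → go left. Place as left child of 29.
Insert 33: 33 > 1 → go right; 33 > 29 → go right. Place as right child of 29.
Insert 39: 39 > 1 → go right; 39 > 29 → go right; 39 > 33 → go right. Place as right child of 33.
Insert 22: 22 > 1 → go right; 22 < 29 → go left; 22 > 9 → go right. Place as right child of 9.
Insert 26: 26 > 1 → go right; 26 < 29 → go left; 26 > 9 → go right; 26 > 22 → go right. Place as right child of 22.
Insert 40: 40 > 1 → go right; 40 > 29 → go right; 40 > 33 → go right; 40 > 39 → go right. Place as right child of 39.
Insert 15: 15 > 1 → go right; 15 < 29 → go left; 15 > 9 → go right; 15 < 22 → go left. Place as left child of 22.
Insert 4: 4 > 1 → go right; 4 < 29 → go left; 4 < 9 → go left. Place as left child of 9.
Insert 32: 32 > 1 → go right; 32 > 29 → go right; 32 < 33 → go left. Place as left child of 33.
Insert 7: 7 > 1 → go right; 7 < 29 → go left; 7 < 9 → go left; 7 > 4 → go right. Place as right child of 4.
Insert 3: 3 > 1 → go right; 3 < 29 → go left; 3 < 9 → go left; 3 < 4 → go left. Place as left child of 4.
Insert 25: 25 > 1 → go right; 25 < 29 → go left; 25 > 9 → go right; 25 > 22 → go right; 25 < 26 → go left. Place as left child of 26.
Insert 16: 16 > 1 → go right; 16 < 29 → go left; 16 > 9 → go right; 16 < 22 → go left; 16 > 15 → go right. Place as right child of 15.
Insert 31: 31 > 1 → go right; 31 > 29 → go right; 31 < 33 → go left; 31 < 32 → go left. Place as left child of 32.
Insert 19: 19 > 1 → go right; 19 < 29 → go left; 19 > 9 → go right; 19 < 22 → go left; 19 > 15 → go right; 19 > 16 → go right. Place as right child of 16.
Insert 12: 12 > 1 → go right; 12 < 29 → go left; 12 > 9 → go right; 12 < 22 → go left; 12 < 15 → go left. Place as left child of 15.

Leaves: 3, 7, 12, 19, 25, 31, 40 — 7 in total.

7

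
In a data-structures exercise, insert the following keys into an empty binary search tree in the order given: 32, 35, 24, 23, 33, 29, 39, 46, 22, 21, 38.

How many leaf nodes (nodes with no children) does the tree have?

5

32: root
35: right child of 32 (depth 1)
24: left child of 32 (depth 1)
23: left child of 24 (depth 2)
33: left child of 35 (depth 2)
29: right child of 24 (depth 2)
39: right child of 35 (depth 2)
46: right child of 39 (depth 3)
22: left child of 23 (depth 3)
21: left child of 22 (depth 4)
38: left child of 39 (depth 3)

Leaves: 21, 29, 33, 38, 46 — 5 in total.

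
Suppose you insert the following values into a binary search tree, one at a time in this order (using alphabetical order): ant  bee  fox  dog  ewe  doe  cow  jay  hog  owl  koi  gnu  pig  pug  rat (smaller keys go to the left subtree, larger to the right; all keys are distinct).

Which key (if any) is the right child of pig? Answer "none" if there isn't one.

pug

Insert ant: tree is empty, so ant becomes the root.
Insert bee: bee > ant → go right. Place as right child of ant.
Insert fox: fox > ant → go right; fox > bee → go right. Place as right child of bee.
Insert dog: dog > ant → go right; dog > bee → go right; dog < fox → go left. Place as left child of fox.
Insert ewe: ewe > ant → go right; ewe > bee → go right; ewe < fox → go left; ewe > dog → go right. Place as right child of dog.
Insert doe: doe > ant → go right; doe > bee → go right; doe < fox → go left; doe < dog → go left. Place as left child of dog.
Insert cow: cow > ant → go right; cow > bee → go right; cow < fox → go left; cow < dog → go left; cow < doe → go left. Place as left child of doe.
Insert jay: jay > ant → go right; jay > bee → go right; jay > fox → go right. Place as right child of fox.
Insert hog: hog > ant → go right; hog > bee → go right; hog > fox → go right; hog < jay → go left. Place as left child of jay.
Insert owl: owl > ant → go right; owl > bee → go right; owl > fox → go right; owl > jay → go right. Place as right child of jay.
Insert koi: koi > ant → go right; koi > bee → go right; koi > fox → go right; koi > jay → go right; koi < owl → go left. Place as left child of owl.
Insert gnu: gnu > ant → go right; gnu > bee → go right; gnu > fox → go right; gnu < jay → go left; gnu < hog → go left. Place as left child of hog.
Insert pig: pig > ant → go right; pig > bee → go right; pig > fox → go right; pig > jay → go right; pig > owl → go right. Place as right child of owl.
Insert pug: pug > ant → go right; pug > bee → go right; pug > fox → go right; pug > jay → go right; pug > owl → go right; pug > pig → go right. Place as right child of pig.
Insert rat: rat > ant → go right; rat > bee → go right; rat > fox → go right; rat > jay → go right; rat > owl → go right; rat > pig → go right; rat > pug → go right. Place as right child of pug.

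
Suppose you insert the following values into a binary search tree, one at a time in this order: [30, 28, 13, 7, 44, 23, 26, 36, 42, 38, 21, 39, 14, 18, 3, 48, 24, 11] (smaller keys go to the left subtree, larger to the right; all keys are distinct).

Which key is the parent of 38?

42

Resulting structure (node: left, right):
  30: L=28, R=44
  28: L=13, R=–
  13: L=7, R=23
  7: L=3, R=11
  44: L=36, R=48
  23: L=21, R=26
  26: L=24, R=–
  36: L=–, R=42
  42: L=38, R=–
  38: L=–, R=39
  21: L=14, R=–
  39: L=–, R=–
  14: L=–, R=18
  18: L=–, R=–
  3: L=–, R=–
  48: L=–, R=–
  24: L=–, R=–
  11: L=–, R=–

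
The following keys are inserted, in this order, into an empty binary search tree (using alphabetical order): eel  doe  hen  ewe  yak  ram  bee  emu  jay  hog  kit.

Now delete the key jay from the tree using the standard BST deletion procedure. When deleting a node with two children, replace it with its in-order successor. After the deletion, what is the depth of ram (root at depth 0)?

Insert eel: tree is empty, so eel becomes the root.
Insert doe: doe < eel → go left. Place as left child of eel.
Insert hen: hen > eel → go right. Place as right child of eel.
Insert ewe: ewe > eel → go right; ewe < hen → go left. Place as left child of hen.
Insert yak: yak > eel → go right; yak > hen → go right. Place as right child of hen.
Insert ram: ram > eel → go right; ram > hen → go right; ram < yak → go left. Place as left child of yak.
Insert bee: bee < eel → go left; bee < doe → go left. Place as left child of doe.
Insert emu: emu > eel → go right; emu < hen → go left; emu < ewe → go left. Place as left child of ewe.
Insert jay: jay > eel → go right; jay > hen → go right; jay < yak → go left; jay < ram → go left. Place as left child of ram.
Insert hog: hog > eel → go right; hog > hen → go right; hog < yak → go left; hog < ram → go left; hog < jay → go left. Place as left child of jay.
Insert kit: kit > eel → go right; kit > hen → go right; kit < yak → go left; kit < ram → go left; kit > jay → go right. Place as right child of jay.

Delete jay (two children — replace with in-order successor).
After deletion, path to ram: eel → hen → yak → ram.

3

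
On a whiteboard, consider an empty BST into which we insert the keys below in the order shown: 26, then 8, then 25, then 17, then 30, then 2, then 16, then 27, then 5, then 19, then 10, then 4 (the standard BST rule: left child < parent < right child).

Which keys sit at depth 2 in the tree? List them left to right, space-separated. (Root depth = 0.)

26: root
8: left child of 26 (depth 1)
25: right child of 8 (depth 2)
17: left child of 25 (depth 3)
30: right child of 26 (depth 1)
2: left child of 8 (depth 2)
16: left child of 17 (depth 4)
27: left child of 30 (depth 2)
5: right child of 2 (depth 3)
19: right child of 17 (depth 4)
10: left child of 16 (depth 5)
4: left child of 5 (depth 4)

2 25 27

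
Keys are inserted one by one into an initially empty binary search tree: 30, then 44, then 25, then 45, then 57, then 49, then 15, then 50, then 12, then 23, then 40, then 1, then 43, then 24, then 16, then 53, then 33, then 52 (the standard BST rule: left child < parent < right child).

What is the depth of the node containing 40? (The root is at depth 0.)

2

30: root
44: right child of 30 (depth 1)
25: left child of 30 (depth 1)
45: right child of 44 (depth 2)
57: right child of 45 (depth 3)
49: left child of 57 (depth 4)
15: left child of 25 (depth 2)
50: right child of 49 (depth 5)
12: left child of 15 (depth 3)
23: right child of 15 (depth 3)
40: left child of 44 (depth 2)
1: left child of 12 (depth 4)
43: right child of 40 (depth 3)
24: right child of 23 (depth 4)
16: left child of 23 (depth 4)
53: right child of 50 (depth 6)
33: left child of 40 (depth 3)
52: left child of 53 (depth 7)

Path to 40: 30 → 44 → 40, which is 2 edges.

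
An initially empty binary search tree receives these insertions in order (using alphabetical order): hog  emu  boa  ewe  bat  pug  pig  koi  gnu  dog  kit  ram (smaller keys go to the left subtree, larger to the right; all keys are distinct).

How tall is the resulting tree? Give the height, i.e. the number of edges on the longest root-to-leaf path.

4

Insert hog: tree is empty, so hog becomes the root.
Insert emu: emu < hog → go left. Place as left child of hog.
Insert boa: boa < hog → go left; boa < emu → go left. Place as left child of emu.
Insert ewe: ewe < hog → go left; ewe > emu → go right. Place as right child of emu.
Insert bat: bat < hog → go left; bat < emu → go left; bat < boa → go left. Place as left child of boa.
Insert pug: pug > hog → go right. Place as right child of hog.
Insert pig: pig > hog → go right; pig < pug → go left. Place as left child of pug.
Insert koi: koi > hog → go right; koi < pug → go left; koi < pig → go left. Place as left child of pig.
Insert gnu: gnu < hog → go left; gnu > emu → go right; gnu > ewe → go right. Place as right child of ewe.
Insert dog: dog < hog → go left; dog < emu → go left; dog > boa → go right. Place as right child of boa.
Insert kit: kit > hog → go right; kit < pug → go left; kit < pig → go left; kit < koi → go left. Place as left child of koi.
Insert ram: ram > hog → go right; ram > pug → go right. Place as right child of pug.

The deepest node is kit at depth 4.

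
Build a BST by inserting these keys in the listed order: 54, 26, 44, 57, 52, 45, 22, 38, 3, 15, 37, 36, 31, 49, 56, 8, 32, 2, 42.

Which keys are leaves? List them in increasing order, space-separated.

Resulting structure (node: left, right):
  54: L=26, R=57
  26: L=22, R=44
  44: L=38, R=52
  57: L=56, R=–
  52: L=45, R=–
  45: L=–, R=49
  22: L=3, R=–
  38: L=37, R=42
  3: L=2, R=15
  15: L=8, R=–
  37: L=36, R=–
  36: L=31, R=–
  31: L=–, R=32
  49: L=–, R=–
  56: L=–, R=–
  8: L=–, R=–
  32: L=–, R=–
  2: L=–, R=–
  42: L=–, R=–

2 8 32 42 49 56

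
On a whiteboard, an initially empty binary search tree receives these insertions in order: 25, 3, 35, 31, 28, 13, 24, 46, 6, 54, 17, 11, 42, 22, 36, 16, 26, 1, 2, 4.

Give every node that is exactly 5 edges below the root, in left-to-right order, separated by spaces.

Insert 25: tree is empty, so 25 becomes the root.
Insert 3: 3 < 25 → go left. Place as left child of 25.
Insert 35: 35 > 25 → go right. Place as right child of 25.
Insert 31: 31 > 25 → go right; 31 < 35 → go left. Place as left child of 35.
Insert 28: 28 > 25 → go right; 28 < 35 → go left; 28 < 31 → go left. Place as left child of 31.
Insert 13: 13 < 25 → go left; 13 > 3 → go right. Place as right child of 3.
Insert 24: 24 < 25 → go left; 24 > 3 → go right; 24 > 13 → go right. Place as right child of 13.
Insert 46: 46 > 25 → go right; 46 > 35 → go right. Place as right child of 35.
Insert 6: 6 < 25 → go left; 6 > 3 → go right; 6 < 13 → go left. Place as left child of 13.
Insert 54: 54 > 25 → go right; 54 > 35 → go right; 54 > 46 → go right. Place as right child of 46.
Insert 17: 17 < 25 → go left; 17 > 3 → go right; 17 > 13 → go right; 17 < 24 → go left. Place as left child of 24.
Insert 11: 11 < 25 → go left; 11 > 3 → go right; 11 < 13 → go left; 11 > 6 → go right. Place as right child of 6.
Insert 42: 42 > 25 → go right; 42 > 35 → go right; 42 < 46 → go left. Place as left child of 46.
Insert 22: 22 < 25 → go left; 22 > 3 → go right; 22 > 13 → go right; 22 < 24 → go left; 22 > 17 → go right. Place as right child of 17.
Insert 36: 36 > 25 → go right; 36 > 35 → go right; 36 < 46 → go left; 36 < 42 → go left. Place as left child of 42.
Insert 16: 16 < 25 → go left; 16 > 3 → go right; 16 > 13 → go right; 16 < 24 → go left; 16 < 17 → go left. Place as left child of 17.
Insert 26: 26 > 25 → go right; 26 < 35 → go left; 26 < 31 → go left; 26 < 28 → go left. Place as left child of 28.
Insert 1: 1 < 25 → go left; 1 < 3 → go left. Place as left child of 3.
Insert 2: 2 < 25 → go left; 2 < 3 → go left; 2 > 1 → go right. Place as right child of 1.
Insert 4: 4 < 25 → go left; 4 > 3 → go right; 4 < 13 → go left; 4 < 6 → go left. Place as left child of 6.

16 22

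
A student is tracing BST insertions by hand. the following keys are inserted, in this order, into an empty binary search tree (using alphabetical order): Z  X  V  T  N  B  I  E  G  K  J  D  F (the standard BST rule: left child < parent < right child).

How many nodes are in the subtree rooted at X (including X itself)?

12

Z: root
X: left child of Z (depth 1)
V: left child of X (depth 2)
T: left child of V (depth 3)
N: left child of T (depth 4)
B: left child of N (depth 5)
I: right child of B (depth 6)
E: left child of I (depth 7)
G: right child of E (depth 8)
K: right child of I (depth 7)
J: left child of K (depth 8)
D: left child of E (depth 8)
F: left child of G (depth 9)

Subtree rooted at X contains: X, V, T, N, B, I, E, D, G, F, K, J — 12 nodes.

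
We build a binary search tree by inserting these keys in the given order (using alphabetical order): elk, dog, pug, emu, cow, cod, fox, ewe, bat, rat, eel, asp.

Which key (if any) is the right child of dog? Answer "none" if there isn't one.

Insert elk: tree is empty, so elk becomes the root.
Insert dog: dog < elk → go left. Place as left child of elk.
Insert pug: pug > elk → go right. Place as right child of elk.
Insert emu: emu > elk → go right; emu < pug → go left. Place as left child of pug.
Insert cow: cow < elk → go left; cow < dog → go left. Place as left child of dog.
Insert cod: cod < elk → go left; cod < dog → go left; cod < cow → go left. Place as left child of cow.
Insert fox: fox > elk → go right; fox < pug → go left; fox > emu → go right. Place as right child of emu.
Insert ewe: ewe > elk → go right; ewe < pug → go left; ewe > emu → go right; ewe < fox → go left. Place as left child of fox.
Insert bat: bat < elk → go left; bat < dog → go left; bat < cow → go left; bat < cod → go left. Place as left child of cod.
Insert rat: rat > elk → go right; rat > pug → go right. Place as right child of pug.
Insert eel: eel < elk → go left; eel > dog → go right. Place as right child of dog.
Insert asp: asp < elk → go left; asp < dog → go left; asp < cow → go left; asp < cod → go left; asp < bat → go left. Place as left child of bat.

eel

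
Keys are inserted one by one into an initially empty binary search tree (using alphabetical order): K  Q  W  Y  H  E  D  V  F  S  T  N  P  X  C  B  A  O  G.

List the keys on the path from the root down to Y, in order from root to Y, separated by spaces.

K Q W Y

Insert K: tree is empty, so K becomes the root.
Insert Q: Q > K → go right. Place as right child of K.
Insert W: W > K → go right; W > Q → go right. Place as right child of Q.
Insert Y: Y > K → go right; Y > Q → go right; Y > W → go right. Place as right child of W.
Insert H: H < K → go left. Place as left child of K.
Insert E: E < K → go left; E < H → go left. Place as left child of H.
Insert D: D < K → go left; D < H → go left; D < E → go left. Place as left child of E.
Insert V: V > K → go right; V > Q → go right; V < W → go left. Place as left child of W.
Insert F: F < K → go left; F < H → go left; F > E → go right. Place as right child of E.
Insert S: S > K → go right; S > Q → go right; S < W → go left; S < V → go left. Place as left child of V.
Insert T: T > K → go right; T > Q → go right; T < W → go left; T < V → go left; T > S → go right. Place as right child of S.
Insert N: N > K → go right; N < Q → go left. Place as left child of Q.
Insert P: P > K → go right; P < Q → go left; P > N → go right. Place as right child of N.
Insert X: X > K → go right; X > Q → go right; X > W → go right; X < Y → go left. Place as left child of Y.
Insert C: C < K → go left; C < H → go left; C < E → go left; C < D → go left. Place as left child of D.
Insert B: B < K → go left; B < H → go left; B < E → go left; B < D → go left; B < C → go left. Place as left child of C.
Insert A: A < K → go left; A < H → go left; A < E → go left; A < D → go left; A < C → go left; A < B → go left. Place as left child of B.
Insert O: O > K → go right; O < Q → go left; O > N → go right; O < P → go left. Place as left child of P.
Insert G: G < K → go left; G < H → go left; G > E → go right; G > F → go right. Place as right child of F.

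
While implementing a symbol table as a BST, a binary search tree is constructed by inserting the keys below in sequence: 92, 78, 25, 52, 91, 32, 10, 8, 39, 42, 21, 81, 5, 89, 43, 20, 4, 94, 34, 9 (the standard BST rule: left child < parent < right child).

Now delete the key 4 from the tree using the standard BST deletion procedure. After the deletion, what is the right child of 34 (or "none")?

Insert 92: tree is empty, so 92 becomes the root.
Insert 78: 78 < 92 → go left. Place as left child of 92.
Insert 25: 25 < 92 → go left; 25 < 78 → go left. Place as left child of 78.
Insert 52: 52 < 92 → go left; 52 < 78 → go left; 52 > 25 → go right. Place as right child of 25.
Insert 91: 91 < 92 → go left; 91 > 78 → go right. Place as right child of 78.
Insert 32: 32 < 92 → go left; 32 < 78 → go left; 32 > 25 → go right; 32 < 52 → go left. Place as left child of 52.
Insert 10: 10 < 92 → go left; 10 < 78 → go left; 10 < 25 → go left. Place as left child of 25.
Insert 8: 8 < 92 → go left; 8 < 78 → go left; 8 < 25 → go left; 8 < 10 → go left. Place as left child of 10.
Insert 39: 39 < 92 → go left; 39 < 78 → go left; 39 > 25 → go right; 39 < 52 → go left; 39 > 32 → go right. Place as right child of 32.
Insert 42: 42 < 92 → go left; 42 < 78 → go left; 42 > 25 → go right; 42 < 52 → go left; 42 > 32 → go right; 42 > 39 → go right. Place as right child of 39.
Insert 21: 21 < 92 → go left; 21 < 78 → go left; 21 < 25 → go left; 21 > 10 → go right. Place as right child of 10.
Insert 81: 81 < 92 → go left; 81 > 78 → go right; 81 < 91 → go left. Place as left child of 91.
Insert 5: 5 < 92 → go left; 5 < 78 → go left; 5 < 25 → go left; 5 < 10 → go left; 5 < 8 → go left. Place as left child of 8.
Insert 89: 89 < 92 → go left; 89 > 78 → go right; 89 < 91 → go left; 89 > 81 → go right. Place as right child of 81.
Insert 43: 43 < 92 → go left; 43 < 78 → go left; 43 > 25 → go right; 43 < 52 → go left; 43 > 32 → go right; 43 > 39 → go right; 43 > 42 → go right. Place as right child of 42.
Insert 20: 20 < 92 → go left; 20 < 78 → go left; 20 < 25 → go left; 20 > 10 → go right; 20 < 21 → go left. Place as left child of 21.
Insert 4: 4 < 92 → go left; 4 < 78 → go left; 4 < 25 → go left; 4 < 10 → go left; 4 < 8 → go left; 4 < 5 → go left. Place as left child of 5.
Insert 94: 94 > 92 → go right. Place as right child of 92.
Insert 34: 34 < 92 → go left; 34 < 78 → go left; 34 > 25 → go right; 34 < 52 → go left; 34 > 32 → go right; 34 < 39 → go left. Place as left child of 39.
Insert 9: 9 < 92 → go left; 9 < 78 → go left; 9 < 25 → go left; 9 < 10 → go left; 9 > 8 → go right. Place as right child of 8.

Delete 4 (at most one child — splice it out).
After deletion, 34's right child: none.

none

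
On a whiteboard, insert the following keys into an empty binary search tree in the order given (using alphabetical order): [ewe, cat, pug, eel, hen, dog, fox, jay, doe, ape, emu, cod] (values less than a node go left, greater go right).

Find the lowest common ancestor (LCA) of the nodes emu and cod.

ewe: root
cat: left child of ewe (depth 1)
pug: right child of ewe (depth 1)
eel: right child of cat (depth 2)
hen: left child of pug (depth 2)
dog: left child of eel (depth 3)
fox: left child of hen (depth 3)
jay: right child of hen (depth 3)
doe: left child of dog (depth 4)
ape: left child of cat (depth 2)
emu: right child of eel (depth 3)
cod: left child of doe (depth 5)

Path to emu: ewe → cat → eel → emu
Path to cod: ewe → cat → eel → dog → doe → cod
The paths share a prefix ending at eel, then split left and right.

eel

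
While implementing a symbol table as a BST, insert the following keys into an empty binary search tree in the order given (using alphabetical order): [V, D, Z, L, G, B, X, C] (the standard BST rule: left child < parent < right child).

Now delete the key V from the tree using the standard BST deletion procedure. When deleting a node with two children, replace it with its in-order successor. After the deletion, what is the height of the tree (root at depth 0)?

3

Insert V: tree is empty, so V becomes the root.
Insert D: D < V → go left. Place as left child of V.
Insert Z: Z > V → go right. Place as right child of V.
Insert L: L < V → go left; L > D → go right. Place as right child of D.
Insert G: G < V → go left; G > D → go right; G < L → go left. Place as left child of L.
Insert B: B < V → go left; B < D → go left. Place as left child of D.
Insert X: X > V → go right; X < Z → go left. Place as left child of Z.
Insert C: C < V → go left; C < D → go left; C > B → go right. Place as right child of B.

Delete V (two children — replace with in-order successor).
After deletion, deepest node is G at depth 3.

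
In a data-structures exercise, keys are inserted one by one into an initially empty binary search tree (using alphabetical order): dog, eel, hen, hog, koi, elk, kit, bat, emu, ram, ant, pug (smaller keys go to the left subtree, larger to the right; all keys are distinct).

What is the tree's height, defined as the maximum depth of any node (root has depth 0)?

6

Insert dog: tree is empty, so dog becomes the root.
Insert eel: eel > dog → go right. Place as right child of dog.
Insert hen: hen > dog → go right; hen > eel → go right. Place as right child of eel.
Insert hog: hog > dog → go right; hog > eel → go right; hog > hen → go right. Place as right child of hen.
Insert koi: koi > dog → go right; koi > eel → go right; koi > hen → go right; koi > hog → go right. Place as right child of hog.
Insert elk: elk > dog → go right; elk > eel → go right; elk < hen → go left. Place as left child of hen.
Insert kit: kit > dog → go right; kit > eel → go right; kit > hen → go right; kit > hog → go right; kit < koi → go left. Place as left child of koi.
Insert bat: bat < dog → go left. Place as left child of dog.
Insert emu: emu > dog → go right; emu > eel → go right; emu < hen → go left; emu > elk → go right. Place as right child of elk.
Insert ram: ram > dog → go right; ram > eel → go right; ram > hen → go right; ram > hog → go right; ram > koi → go right. Place as right child of koi.
Insert ant: ant < dog → go left; ant < bat → go left. Place as left child of bat.
Insert pug: pug > dog → go right; pug > eel → go right; pug > hen → go right; pug > hog → go right; pug > koi → go right; pug < ram → go left. Place as left child of ram.

The deepest node is pug at depth 6.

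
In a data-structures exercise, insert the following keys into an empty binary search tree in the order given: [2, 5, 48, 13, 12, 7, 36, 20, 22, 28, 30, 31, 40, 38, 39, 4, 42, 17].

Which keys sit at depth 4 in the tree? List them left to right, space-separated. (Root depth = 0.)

12 36

2: root
5: right child of 2 (depth 1)
48: right child of 5 (depth 2)
13: left child of 48 (depth 3)
12: left child of 13 (depth 4)
7: left child of 12 (depth 5)
36: right child of 13 (depth 4)
20: left child of 36 (depth 5)
22: right child of 20 (depth 6)
28: right child of 22 (depth 7)
30: right child of 28 (depth 8)
31: right child of 30 (depth 9)
40: right child of 36 (depth 5)
38: left child of 40 (depth 6)
39: right child of 38 (depth 7)
4: left child of 5 (depth 2)
42: right child of 40 (depth 6)
17: left child of 20 (depth 6)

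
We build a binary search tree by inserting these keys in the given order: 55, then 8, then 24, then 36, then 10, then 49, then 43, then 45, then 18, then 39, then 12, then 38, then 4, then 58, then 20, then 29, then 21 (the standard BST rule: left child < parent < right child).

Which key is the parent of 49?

Insert 55: tree is empty, so 55 becomes the root.
Insert 8: 8 < 55 → go left. Place as left child of 55.
Insert 24: 24 < 55 → go left; 24 > 8 → go right. Place as right child of 8.
Insert 36: 36 < 55 → go left; 36 > 8 → go right; 36 > 24 → go right. Place as right child of 24.
Insert 10: 10 < 55 → go left; 10 > 8 → go right; 10 < 24 → go left. Place as left child of 24.
Insert 49: 49 < 55 → go left; 49 > 8 → go right; 49 > 24 → go right; 49 > 36 → go right. Place as right child of 36.
Insert 43: 43 < 55 → go left; 43 > 8 → go right; 43 > 24 → go right; 43 > 36 → go right; 43 < 49 → go left. Place as left child of 49.
Insert 45: 45 < 55 → go left; 45 > 8 → go right; 45 > 24 → go right; 45 > 36 → go right; 45 < 49 → go left; 45 > 43 → go right. Place as right child of 43.
Insert 18: 18 < 55 → go left; 18 > 8 → go right; 18 < 24 → go left; 18 > 10 → go right. Place as right child of 10.
Insert 39: 39 < 55 → go left; 39 > 8 → go right; 39 > 24 → go right; 39 > 36 → go right; 39 < 49 → go left; 39 < 43 → go left. Place as left child of 43.
Insert 12: 12 < 55 → go left; 12 > 8 → go right; 12 < 24 → go left; 12 > 10 → go right; 12 < 18 → go left. Place as left child of 18.
Insert 38: 38 < 55 → go left; 38 > 8 → go right; 38 > 24 → go right; 38 > 36 → go right; 38 < 49 → go left; 38 < 43 → go left; 38 < 39 → go left. Place as left child of 39.
Insert 4: 4 < 55 → go left; 4 < 8 → go left. Place as left child of 8.
Insert 58: 58 > 55 → go right. Place as right child of 55.
Insert 20: 20 < 55 → go left; 20 > 8 → go right; 20 < 24 → go left; 20 > 10 → go right; 20 > 18 → go right. Place as right child of 18.
Insert 29: 29 < 55 → go left; 29 > 8 → go right; 29 > 24 → go right; 29 < 36 → go left. Place as left child of 36.
Insert 21: 21 < 55 → go left; 21 > 8 → go right; 21 < 24 → go left; 21 > 10 → go right; 21 > 18 → go right; 21 > 20 → go right. Place as right child of 20.

36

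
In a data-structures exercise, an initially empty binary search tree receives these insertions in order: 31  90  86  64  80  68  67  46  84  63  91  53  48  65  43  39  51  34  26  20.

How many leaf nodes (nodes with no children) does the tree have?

Insert 31: tree is empty, so 31 becomes the root.
Insert 90: 90 > 31 → go right. Place as right child of 31.
Insert 86: 86 > 31 → go right; 86 < 90 → go left. Place as left child of 90.
Insert 64: 64 > 31 → go right; 64 < 90 → go left; 64 < 86 → go left. Place as left child of 86.
Insert 80: 80 > 31 → go right; 80 < 90 → go left; 80 < 86 → go left; 80 > 64 → go right. Place as right child of 64.
Insert 68: 68 > 31 → go right; 68 < 90 → go left; 68 < 86 → go left; 68 > 64 → go right; 68 < 80 → go left. Place as left child of 80.
Insert 67: 67 > 31 → go right; 67 < 90 → go left; 67 < 86 → go left; 67 > 64 → go right; 67 < 80 → go left; 67 < 68 → go left. Place as left child of 68.
Insert 46: 46 > 31 → go right; 46 < 90 → go left; 46 < 86 → go left; 46 < 64 → go left. Place as left child of 64.
Insert 84: 84 > 31 → go right; 84 < 90 → go left; 84 < 86 → go left; 84 > 64 → go right; 84 > 80 → go right. Place as right child of 80.
Insert 63: 63 > 31 → go right; 63 < 90 → go left; 63 < 86 → go left; 63 < 64 → go left; 63 > 46 → go right. Place as right child of 46.
Insert 91: 91 > 31 → go right; 91 > 90 → go right. Place as right child of 90.
Insert 53: 53 > 31 → go right; 53 < 90 → go left; 53 < 86 → go left; 53 < 64 → go left; 53 > 46 → go right; 53 < 63 → go left. Place as left child of 63.
Insert 48: 48 > 31 → go right; 48 < 90 → go left; 48 < 86 → go left; 48 < 64 → go left; 48 > 46 → go right; 48 < 63 → go left; 48 < 53 → go left. Place as left child of 53.
Insert 65: 65 > 31 → go right; 65 < 90 → go left; 65 < 86 → go left; 65 > 64 → go right; 65 < 80 → go left; 65 < 68 → go left; 65 < 67 → go left. Place as left child of 67.
Insert 43: 43 > 31 → go right; 43 < 90 → go left; 43 < 86 → go left; 43 < 64 → go left; 43 < 46 → go left. Place as left child of 46.
Insert 39: 39 > 31 → go right; 39 < 90 → go left; 39 < 86 → go left; 39 < 64 → go left; 39 < 46 → go left; 39 < 43 → go left. Place as left child of 43.
Insert 51: 51 > 31 → go right; 51 < 90 → go left; 51 < 86 → go left; 51 < 64 → go left; 51 > 46 → go right; 51 < 63 → go left; 51 < 53 → go left; 51 > 48 → go right. Place as right child of 48.
Insert 34: 34 > 31 → go right; 34 < 90 → go left; 34 < 86 → go left; 34 < 64 → go left; 34 < 46 → go left; 34 < 43 → go left; 34 < 39 → go left. Place as left child of 39.
Insert 26: 26 < 31 → go left. Place as left child of 31.
Insert 20: 20 < 31 → go left; 20 < 26 → go left. Place as left child of 26.

Leaves: 20, 34, 51, 65, 84, 91 — 6 in total.

6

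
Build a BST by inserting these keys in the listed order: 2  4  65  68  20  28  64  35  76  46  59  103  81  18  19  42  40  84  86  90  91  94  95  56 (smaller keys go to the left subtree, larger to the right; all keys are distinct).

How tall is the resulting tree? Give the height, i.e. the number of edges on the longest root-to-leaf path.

2: root
4: right child of 2 (depth 1)
65: right child of 4 (depth 2)
68: right child of 65 (depth 3)
20: left child of 65 (depth 3)
28: right child of 20 (depth 4)
64: right child of 28 (depth 5)
35: left child of 64 (depth 6)
76: right child of 68 (depth 4)
46: right child of 35 (depth 7)
59: right child of 46 (depth 8)
103: right child of 76 (depth 5)
81: left child of 103 (depth 6)
18: left child of 20 (depth 4)
19: right child of 18 (depth 5)
42: left child of 46 (depth 8)
40: left child of 42 (depth 9)
84: right child of 81 (depth 7)
86: right child of 84 (depth 8)
90: right child of 86 (depth 9)
91: right child of 90 (depth 10)
94: right child of 91 (depth 11)
95: right child of 94 (depth 12)
56: left child of 59 (depth 9)

The deepest node is 95 at depth 12.

12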